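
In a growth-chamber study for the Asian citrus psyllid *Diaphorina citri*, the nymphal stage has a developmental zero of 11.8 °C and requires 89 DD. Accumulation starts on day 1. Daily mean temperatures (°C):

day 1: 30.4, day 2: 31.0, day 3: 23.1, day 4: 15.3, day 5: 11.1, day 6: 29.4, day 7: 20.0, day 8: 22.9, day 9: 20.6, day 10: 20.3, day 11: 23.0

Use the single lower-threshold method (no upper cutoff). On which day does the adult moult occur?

day 8

Daily DD above 11.8 °C: 18.6, 19.2, 11.3, 3.5, 0.0, 17.6, 8.2, 11.1, 8.8, 8.5, 11.2.
Cumulative: 18.6, 37.8, 49.1, 52.6, 52.6, 70.2, 78.4, 89.5, 98.3, 106.8, 118.0.
The total first reaches 89 DD on day 8.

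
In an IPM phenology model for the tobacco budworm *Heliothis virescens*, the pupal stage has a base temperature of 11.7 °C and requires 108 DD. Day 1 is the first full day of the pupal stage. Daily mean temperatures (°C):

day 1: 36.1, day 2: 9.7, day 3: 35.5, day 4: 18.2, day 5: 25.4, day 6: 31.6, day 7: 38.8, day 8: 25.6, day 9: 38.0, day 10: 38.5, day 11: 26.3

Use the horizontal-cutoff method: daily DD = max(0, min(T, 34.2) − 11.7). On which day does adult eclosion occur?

day 8

Daily DD above 11.7 °C (capped at 22.5): 22.5, 0.0, 22.5, 6.5, 13.7, 19.9, 22.5, 13.9, 22.5, 22.5, 14.6.
Cumulative: 22.5, 22.5, 45.0, 51.5, 65.2, 85.1, 107.6, 121.5, 144.0, 166.5, 181.1.
The total first reaches 108 DD on day 8.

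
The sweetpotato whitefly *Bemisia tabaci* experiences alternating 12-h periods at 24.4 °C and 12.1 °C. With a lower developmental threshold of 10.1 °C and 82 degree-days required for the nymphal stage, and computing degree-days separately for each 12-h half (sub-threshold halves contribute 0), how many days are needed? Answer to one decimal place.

10.1 days

Day half: max(0, 24.4 − 10.1) × 0.5 = 14.3 × 0.5 = 7.15 DD.
Night half: max(0, 12.1 − 10.1) × 0.5 = 2.0 × 0.5 = 1.00 DD.
Per 24 h: 8.15 DD/day.
Duration = 82 / 8.15 = 10.061 ≈ 10.1 days.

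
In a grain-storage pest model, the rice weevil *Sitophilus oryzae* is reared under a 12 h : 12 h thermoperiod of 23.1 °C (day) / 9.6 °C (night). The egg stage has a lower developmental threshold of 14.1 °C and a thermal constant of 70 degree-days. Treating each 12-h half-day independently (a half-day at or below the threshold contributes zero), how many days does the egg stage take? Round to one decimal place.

Day half: max(0, 23.1 − 14.1) × 0.5 = 9.0 × 0.5 = 4.50 DD.
Night half: max(0, 9.6 − 14.1) × 0.5 = 0.0 × 0.5 = 0.00 DD.
Per 24 h: 4.50 DD/day.
Duration = 70 / 4.50 = 15.556 ≈ 15.6 days.

15.6 days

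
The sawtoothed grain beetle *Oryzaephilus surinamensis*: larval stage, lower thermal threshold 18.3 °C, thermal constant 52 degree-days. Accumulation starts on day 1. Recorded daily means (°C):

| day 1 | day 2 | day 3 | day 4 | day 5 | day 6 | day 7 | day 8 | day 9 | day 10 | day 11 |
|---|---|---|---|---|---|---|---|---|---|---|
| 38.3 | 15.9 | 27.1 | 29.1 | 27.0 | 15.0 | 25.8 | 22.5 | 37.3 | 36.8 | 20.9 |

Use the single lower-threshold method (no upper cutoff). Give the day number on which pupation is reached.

day 7

Daily DD above 18.3 °C: 20.0, 0.0, 8.8, 10.8, 8.7, 0.0, 7.5, 4.2, 19.0, 18.5, 2.6.
Cumulative: 20.0, 20.0, 28.8, 39.6, 48.3, 48.3, 55.8, 60.0, 79.0, 97.5, 100.1.
The total first reaches 52 DD on day 7.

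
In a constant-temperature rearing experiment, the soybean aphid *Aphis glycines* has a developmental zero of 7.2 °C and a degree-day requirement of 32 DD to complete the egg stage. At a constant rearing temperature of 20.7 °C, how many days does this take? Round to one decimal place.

2.4 days

Daily accumulation = 20.7 − 7.2 = 13.5 DD/day.
Duration = 32 / 13.5 = 2.370 ≈ 2.4 days.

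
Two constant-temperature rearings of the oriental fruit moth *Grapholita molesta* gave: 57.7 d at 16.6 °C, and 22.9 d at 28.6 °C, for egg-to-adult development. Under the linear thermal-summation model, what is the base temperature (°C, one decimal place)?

Equal thermal constants: D₁(T₁ − T_b) = D₂(T₂ − T_b).
57.7·(16.6 − T_b) = 22.9·(28.6 − T_b)
T_b = (57.7·16.6 − 22.9·28.6) / (57.7 − 22.9) = 302.88 / 34.8 = 8.703 °C ≈ 8.7 °C.

8.7 °C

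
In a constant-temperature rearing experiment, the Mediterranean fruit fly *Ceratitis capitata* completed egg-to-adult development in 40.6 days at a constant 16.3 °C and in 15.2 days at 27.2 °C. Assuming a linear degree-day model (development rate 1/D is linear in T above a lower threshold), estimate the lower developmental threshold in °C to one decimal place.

Equal thermal constants: D₁(T₁ − T_b) = D₂(T₂ − T_b).
40.6·(16.3 − T_b) = 15.2·(27.2 − T_b)
T_b = (40.6·16.3 − 15.2·27.2) / (40.6 − 15.2) = 248.34 / 25.4 = 9.777 °C ≈ 9.8 °C.

9.8 °C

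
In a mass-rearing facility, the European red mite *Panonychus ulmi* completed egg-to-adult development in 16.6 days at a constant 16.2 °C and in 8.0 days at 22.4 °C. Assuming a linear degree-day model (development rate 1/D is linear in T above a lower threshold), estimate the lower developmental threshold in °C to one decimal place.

Linear rate model ⇒ the product D·(T − T_b) is constant across temperatures.
16.6·(16.2 − T_b) = 8.0·(22.4 − T_b)
T_b = (16.6·16.2 − 8.0·22.4) / (16.6 − 8.0) = 89.72 / 8.6 = 10.433 °C ≈ 10.4 °C.

10.4 °C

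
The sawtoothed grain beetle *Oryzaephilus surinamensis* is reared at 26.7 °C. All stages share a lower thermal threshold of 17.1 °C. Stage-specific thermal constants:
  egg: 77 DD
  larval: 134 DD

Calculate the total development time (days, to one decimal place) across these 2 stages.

22.0 days

Daily accumulation at 26.7 °C = 26.7 − 17.1 = 9.6 DD/day.
Total K = 77 + 134 = 211 DD.
Total duration = 211 / 9.6 = 21.979 ≈ 22.0 days.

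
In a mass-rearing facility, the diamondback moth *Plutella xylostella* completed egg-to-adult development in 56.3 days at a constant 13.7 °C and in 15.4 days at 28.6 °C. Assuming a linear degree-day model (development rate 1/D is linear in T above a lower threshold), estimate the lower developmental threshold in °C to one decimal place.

Under the model K = D·(T − T_b), so D₁·(T₁ − T_b) = D₂·(T₂ − T_b).
56.3·(13.7 − T_b) = 15.4·(28.6 − T_b)
T_b = (56.3·13.7 − 15.4·28.6) / (56.3 − 15.4) = 330.87 / 40.9 = 8.090 °C ≈ 8.1 °C.

8.1 °C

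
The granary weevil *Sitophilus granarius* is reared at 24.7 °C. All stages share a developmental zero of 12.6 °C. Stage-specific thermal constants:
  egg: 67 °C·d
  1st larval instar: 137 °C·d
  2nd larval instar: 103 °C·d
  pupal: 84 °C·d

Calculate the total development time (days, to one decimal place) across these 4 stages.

Daily accumulation at 24.7 °C = 24.7 − 12.6 = 12.1 DD/day.
Total K = 67 + 137 + 103 + 84 = 391 DD.
Total duration = 391 / 12.1 = 32.314 ≈ 32.3 days.

32.3 days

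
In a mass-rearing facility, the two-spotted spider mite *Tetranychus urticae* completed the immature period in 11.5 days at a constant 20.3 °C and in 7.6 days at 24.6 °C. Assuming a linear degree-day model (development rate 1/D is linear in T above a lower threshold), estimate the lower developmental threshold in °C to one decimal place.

Linear rate model ⇒ the product D·(T − T_b) is constant across temperatures.
11.5·(20.3 − T_b) = 7.6·(24.6 − T_b)
T_b = (11.5·20.3 − 7.6·24.6) / (11.5 − 7.6) = 46.49 / 3.9 = 11.921 °C ≈ 11.9 °C.

11.9 °C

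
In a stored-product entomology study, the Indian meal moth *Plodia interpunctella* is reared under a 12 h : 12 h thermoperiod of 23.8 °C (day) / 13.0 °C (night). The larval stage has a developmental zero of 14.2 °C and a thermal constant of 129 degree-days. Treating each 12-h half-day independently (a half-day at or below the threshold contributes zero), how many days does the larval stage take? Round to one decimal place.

26.9 days

Day half: max(0, 23.8 − 14.2) × 0.5 = 9.6 × 0.5 = 4.80 DD.
Night half: max(0, 13.0 − 14.2) × 0.5 = 0.0 × 0.5 = 0.00 DD.
Per 24 h: 4.80 DD/day.
Duration = 129 / 4.80 = 26.875 ≈ 26.9 days.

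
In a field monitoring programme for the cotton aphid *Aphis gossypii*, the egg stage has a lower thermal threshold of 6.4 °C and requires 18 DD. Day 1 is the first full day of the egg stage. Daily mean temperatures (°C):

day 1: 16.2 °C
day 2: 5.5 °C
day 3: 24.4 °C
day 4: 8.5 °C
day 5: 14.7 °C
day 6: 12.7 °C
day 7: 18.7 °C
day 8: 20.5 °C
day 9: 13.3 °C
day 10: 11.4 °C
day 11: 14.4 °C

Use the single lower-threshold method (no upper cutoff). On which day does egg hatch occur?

day 3

Daily DD above 6.4 °C: 9.8, 0.0, 18.0, 2.1, 8.3, 6.3, 12.3, 14.1, 6.9, 5.0, 8.0.
Cumulative: 9.8, 9.8, 27.8, 29.9, 38.2, 44.5, 56.8, 70.9, 77.8, 82.8, 90.8.
The total first reaches 18 DD on day 3.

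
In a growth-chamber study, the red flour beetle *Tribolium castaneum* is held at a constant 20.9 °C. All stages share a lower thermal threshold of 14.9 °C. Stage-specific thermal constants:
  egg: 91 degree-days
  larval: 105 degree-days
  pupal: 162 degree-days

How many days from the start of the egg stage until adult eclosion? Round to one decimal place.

Daily accumulation at 20.9 °C = 20.9 − 14.9 = 6.0 DD/day.
Total K = 91 + 105 + 162 = 358 DD.
Total duration = 358 / 6.0 = 59.667 ≈ 59.7 days.

59.7 days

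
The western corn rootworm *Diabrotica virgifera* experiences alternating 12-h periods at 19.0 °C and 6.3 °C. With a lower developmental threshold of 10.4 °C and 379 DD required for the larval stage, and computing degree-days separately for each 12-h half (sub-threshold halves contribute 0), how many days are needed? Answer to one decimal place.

Day half: max(0, 19.0 − 10.4) × 0.5 = 8.6 × 0.5 = 4.30 DD.
Night half: max(0, 6.3 − 10.4) × 0.5 = 0.0 × 0.5 = 0.00 DD.
Per 24 h: 4.30 DD/day.
Duration = 379 / 4.30 = 88.140 ≈ 88.1 days.

88.1 days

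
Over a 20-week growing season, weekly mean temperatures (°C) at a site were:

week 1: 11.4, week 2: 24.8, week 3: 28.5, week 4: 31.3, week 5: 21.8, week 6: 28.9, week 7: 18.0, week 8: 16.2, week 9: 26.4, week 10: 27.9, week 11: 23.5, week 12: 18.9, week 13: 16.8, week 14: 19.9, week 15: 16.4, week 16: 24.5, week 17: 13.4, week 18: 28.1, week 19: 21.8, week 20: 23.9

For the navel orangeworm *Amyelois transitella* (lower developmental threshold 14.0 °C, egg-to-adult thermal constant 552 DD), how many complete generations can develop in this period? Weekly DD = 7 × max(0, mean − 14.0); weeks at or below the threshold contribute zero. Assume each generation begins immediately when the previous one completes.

Weekly DD (7 × max(0, T̄ − 14.0)): 0.0, 75.6, 101.5, 121.1, 54.6, 104.3, 28.0, 15.4, 86.8, 97.3, 66.5, 34.3, 19.6, 41.3, 16.8, 73.5, 0.0, 98.7, 54.6, 69.3.
Season total = 1159.2 DD.
Complete generations = ⌊1159.2 / 552⌋ = 2.

2 generations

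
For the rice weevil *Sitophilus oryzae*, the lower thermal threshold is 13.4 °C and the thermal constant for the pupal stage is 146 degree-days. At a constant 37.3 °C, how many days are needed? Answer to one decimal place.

6.1 days

Daily accumulation = 37.3 − 13.4 = 23.9 DD/day.
Duration = 146 / 23.9 = 6.109 ≈ 6.1 days.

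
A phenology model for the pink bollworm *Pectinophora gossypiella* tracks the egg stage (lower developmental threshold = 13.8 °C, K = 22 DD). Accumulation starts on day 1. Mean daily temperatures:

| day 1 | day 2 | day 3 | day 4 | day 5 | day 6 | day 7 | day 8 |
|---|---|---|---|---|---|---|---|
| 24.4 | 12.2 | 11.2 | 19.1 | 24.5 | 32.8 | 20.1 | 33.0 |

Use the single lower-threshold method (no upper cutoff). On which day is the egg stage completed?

day 5

Daily DD above 13.8 °C: 10.6, 0.0, 0.0, 5.3, 10.7, 19.0, 6.3, 19.2.
Cumulative: 10.6, 10.6, 10.6, 15.9, 26.6, 45.6, 51.9, 71.1.
The total first reaches 22 DD on day 5.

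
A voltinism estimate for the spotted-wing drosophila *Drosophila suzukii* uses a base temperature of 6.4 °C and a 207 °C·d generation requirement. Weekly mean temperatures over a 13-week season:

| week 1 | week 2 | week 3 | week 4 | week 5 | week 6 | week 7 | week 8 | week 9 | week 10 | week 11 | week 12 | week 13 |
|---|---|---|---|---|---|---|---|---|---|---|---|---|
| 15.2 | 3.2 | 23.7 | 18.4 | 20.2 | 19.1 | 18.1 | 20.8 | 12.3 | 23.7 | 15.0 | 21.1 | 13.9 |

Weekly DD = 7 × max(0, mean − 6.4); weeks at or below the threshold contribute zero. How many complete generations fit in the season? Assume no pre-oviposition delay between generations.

4 generations

Weekly DD (7 × max(0, T̄ − 6.4)): 61.6, 0.0, 121.1, 84.0, 96.6, 88.9, 81.9, 100.8, 41.3, 121.1, 60.2, 102.9, 52.5.
Season total = 1012.9 DD.
Complete generations = ⌊1012.9 / 207⌋ = 4.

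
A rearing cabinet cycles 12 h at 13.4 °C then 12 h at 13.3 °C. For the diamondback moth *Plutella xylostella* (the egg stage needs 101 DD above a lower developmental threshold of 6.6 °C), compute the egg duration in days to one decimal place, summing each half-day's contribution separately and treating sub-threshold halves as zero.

Day half: max(0, 13.4 − 6.6) × 0.5 = 6.8 × 0.5 = 3.40 DD.
Night half: max(0, 13.3 − 6.6) × 0.5 = 6.7 × 0.5 = 3.35 DD.
Per 24 h: 6.75 DD/day.
Duration = 101 / 6.75 = 14.963 ≈ 15.0 days.

15.0 days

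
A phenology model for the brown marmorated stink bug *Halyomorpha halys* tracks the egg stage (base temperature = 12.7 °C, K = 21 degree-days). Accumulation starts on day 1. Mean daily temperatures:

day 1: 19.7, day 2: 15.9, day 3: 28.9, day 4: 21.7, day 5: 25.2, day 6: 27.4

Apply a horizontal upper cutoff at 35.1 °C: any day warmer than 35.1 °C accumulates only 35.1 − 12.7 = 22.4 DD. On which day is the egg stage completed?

day 3

Daily DD above 12.7 °C (capped at 22.4): 7.0, 3.2, 16.2, 9.0, 12.5, 14.7.
Cumulative: 7.0, 10.2, 26.4, 35.4, 47.9, 62.6.
The total first reaches 21 DD on day 3.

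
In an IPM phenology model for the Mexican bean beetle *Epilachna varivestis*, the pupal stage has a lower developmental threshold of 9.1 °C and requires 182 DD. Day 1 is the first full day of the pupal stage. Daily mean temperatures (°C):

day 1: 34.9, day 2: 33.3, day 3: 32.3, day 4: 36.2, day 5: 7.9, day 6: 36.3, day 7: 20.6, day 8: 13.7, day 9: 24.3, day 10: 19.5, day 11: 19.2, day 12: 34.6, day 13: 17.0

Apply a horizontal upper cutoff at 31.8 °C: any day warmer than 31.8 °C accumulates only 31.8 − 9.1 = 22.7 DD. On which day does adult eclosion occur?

Daily DD above 9.1 °C (capped at 22.7): 22.7, 22.7, 22.7, 22.7, 0.0, 22.7, 11.5, 4.6, 15.2, 10.4, 10.1, 22.7, 7.9.
Cumulative: 22.7, 45.4, 68.1, 90.8, 90.8, 113.5, 125.0, 129.6, 144.8, 155.2, 165.3, 188.0, 195.9.
The total first reaches 182 DD on day 12.

day 12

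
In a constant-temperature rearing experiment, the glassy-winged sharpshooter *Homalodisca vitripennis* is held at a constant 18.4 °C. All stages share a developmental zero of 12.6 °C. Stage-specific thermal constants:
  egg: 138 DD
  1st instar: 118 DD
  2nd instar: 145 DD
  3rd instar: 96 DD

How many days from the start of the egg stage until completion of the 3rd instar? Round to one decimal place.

85.7 days

Daily accumulation at 18.4 °C = 18.4 − 12.6 = 5.8 DD/day.
Total K = 138 + 118 + 145 + 96 = 497 DD.
Total duration = 497 / 5.8 = 85.690 ≈ 85.7 days.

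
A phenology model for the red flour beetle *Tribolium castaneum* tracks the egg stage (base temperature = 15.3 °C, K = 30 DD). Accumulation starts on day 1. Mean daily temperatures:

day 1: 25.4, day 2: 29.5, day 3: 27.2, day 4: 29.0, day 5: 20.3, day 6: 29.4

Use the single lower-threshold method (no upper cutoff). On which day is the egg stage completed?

day 3

Daily DD above 15.3 °C: 10.1, 14.2, 11.9, 13.7, 5.0, 14.1.
Cumulative: 10.1, 24.3, 36.2, 49.9, 54.9, 69.0.
The total first reaches 30 DD on day 3.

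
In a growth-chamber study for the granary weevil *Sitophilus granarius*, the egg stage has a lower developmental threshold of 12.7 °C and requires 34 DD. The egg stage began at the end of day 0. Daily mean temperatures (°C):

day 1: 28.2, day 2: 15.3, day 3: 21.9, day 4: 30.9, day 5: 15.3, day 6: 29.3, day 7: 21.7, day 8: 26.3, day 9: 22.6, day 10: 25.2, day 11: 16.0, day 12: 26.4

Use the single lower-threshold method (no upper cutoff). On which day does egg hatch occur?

Daily DD above 12.7 °C: 15.5, 2.6, 9.2, 18.2, 2.6, 16.6, 9.0, 13.6, 9.9, 12.5, 3.3, 13.7.
Cumulative: 15.5, 18.1, 27.3, 45.5, 48.1, 64.7, 73.7, 87.3, 97.2, 109.7, 113.0, 126.7.
The total first reaches 34 DD on day 4.

day 4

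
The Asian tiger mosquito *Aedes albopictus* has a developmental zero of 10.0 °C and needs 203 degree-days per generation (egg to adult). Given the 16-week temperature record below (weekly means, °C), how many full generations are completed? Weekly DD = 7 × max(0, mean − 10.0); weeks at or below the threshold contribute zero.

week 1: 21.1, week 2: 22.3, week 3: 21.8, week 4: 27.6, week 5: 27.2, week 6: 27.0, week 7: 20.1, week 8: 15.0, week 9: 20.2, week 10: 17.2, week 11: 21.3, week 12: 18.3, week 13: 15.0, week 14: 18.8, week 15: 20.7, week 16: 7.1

Weekly DD (7 × max(0, T̄ − 10.0)): 77.7, 86.1, 82.6, 123.2, 120.4, 119.0, 70.7, 35.0, 71.4, 50.4, 79.1, 58.1, 35.0, 61.6, 74.9, 0.0.
Season total = 1145.2 DD.
Complete generations = ⌊1145.2 / 203⌋ = 5.

5 generations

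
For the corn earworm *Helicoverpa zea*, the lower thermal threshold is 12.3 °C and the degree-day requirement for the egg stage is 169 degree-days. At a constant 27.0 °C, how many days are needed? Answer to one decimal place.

11.5 days

Daily accumulation = 27.0 − 12.3 = 14.7 DD/day.
Duration = 169 / 14.7 = 11.497 ≈ 11.5 days.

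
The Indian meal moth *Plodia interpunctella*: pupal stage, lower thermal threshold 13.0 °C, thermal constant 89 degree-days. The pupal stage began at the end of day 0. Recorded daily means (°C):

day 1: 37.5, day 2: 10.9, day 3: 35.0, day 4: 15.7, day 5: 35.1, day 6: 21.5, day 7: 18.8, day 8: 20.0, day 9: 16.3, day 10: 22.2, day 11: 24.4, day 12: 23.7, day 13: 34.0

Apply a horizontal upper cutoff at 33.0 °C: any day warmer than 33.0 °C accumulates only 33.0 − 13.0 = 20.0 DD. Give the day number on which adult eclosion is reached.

day 10

Daily DD above 13.0 °C (capped at 20.0): 20.0, 0.0, 20.0, 2.7, 20.0, 8.5, 5.8, 7.0, 3.3, 9.2, 11.4, 10.7, 20.0.
Cumulative: 20.0, 20.0, 40.0, 42.7, 62.7, 71.2, 77.0, 84.0, 87.3, 96.5, 107.9, 118.6, 138.6.
The total first reaches 89 DD on day 10.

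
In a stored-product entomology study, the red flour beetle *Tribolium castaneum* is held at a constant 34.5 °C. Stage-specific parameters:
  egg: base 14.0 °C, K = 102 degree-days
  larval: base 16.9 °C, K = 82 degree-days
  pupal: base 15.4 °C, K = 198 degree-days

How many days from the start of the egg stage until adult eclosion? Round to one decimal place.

20.0 days

egg: 102 / (34.5 − 14.0) = 102 / 20.5 = 4.976 d.
larval: 82 / (34.5 − 16.9) = 82 / 17.6 = 4.659 d.
pupal: 198 / (34.5 − 15.4) = 198 / 19.1 = 10.366 d.
Sum = 20.001 ≈ 20.0 days.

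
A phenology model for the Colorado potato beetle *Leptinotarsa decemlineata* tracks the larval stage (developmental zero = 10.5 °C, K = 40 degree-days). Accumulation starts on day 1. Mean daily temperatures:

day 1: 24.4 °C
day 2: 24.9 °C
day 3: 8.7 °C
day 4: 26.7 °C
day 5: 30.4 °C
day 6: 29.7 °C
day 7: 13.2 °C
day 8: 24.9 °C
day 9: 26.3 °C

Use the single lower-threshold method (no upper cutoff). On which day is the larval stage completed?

Daily DD above 10.5 °C: 13.9, 14.4, 0.0, 16.2, 19.9, 19.2, 2.7, 14.4, 15.8.
Cumulative: 13.9, 28.3, 28.3, 44.5, 64.4, 83.6, 86.3, 100.7, 116.5.
The total first reaches 40 DD on day 4.

day 4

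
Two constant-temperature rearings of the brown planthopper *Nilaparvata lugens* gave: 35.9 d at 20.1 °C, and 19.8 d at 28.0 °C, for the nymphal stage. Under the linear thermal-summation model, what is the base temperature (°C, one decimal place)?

10.4 °C

Equal thermal constants: D₁(T₁ − T_b) = D₂(T₂ − T_b).
35.9·(20.1 − T_b) = 19.8·(28.0 − T_b)
T_b = (35.9·20.1 − 19.8·28.0) / (35.9 − 19.8) = 167.19 / 16.1 = 10.384 °C ≈ 10.4 °C.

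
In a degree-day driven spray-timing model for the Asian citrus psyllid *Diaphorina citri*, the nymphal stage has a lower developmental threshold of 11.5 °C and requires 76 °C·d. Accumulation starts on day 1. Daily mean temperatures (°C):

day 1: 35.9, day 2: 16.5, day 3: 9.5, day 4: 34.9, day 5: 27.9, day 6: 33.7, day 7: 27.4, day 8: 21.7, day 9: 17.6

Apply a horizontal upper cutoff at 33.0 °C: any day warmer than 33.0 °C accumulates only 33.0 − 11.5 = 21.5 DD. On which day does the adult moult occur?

Daily DD above 11.5 °C (capped at 21.5): 21.5, 5.0, 0.0, 21.5, 16.4, 21.5, 15.9, 10.2, 6.1.
Cumulative: 21.5, 26.5, 26.5, 48.0, 64.4, 85.9, 101.8, 112.0, 118.1.
The total first reaches 76 DD on day 6.

day 6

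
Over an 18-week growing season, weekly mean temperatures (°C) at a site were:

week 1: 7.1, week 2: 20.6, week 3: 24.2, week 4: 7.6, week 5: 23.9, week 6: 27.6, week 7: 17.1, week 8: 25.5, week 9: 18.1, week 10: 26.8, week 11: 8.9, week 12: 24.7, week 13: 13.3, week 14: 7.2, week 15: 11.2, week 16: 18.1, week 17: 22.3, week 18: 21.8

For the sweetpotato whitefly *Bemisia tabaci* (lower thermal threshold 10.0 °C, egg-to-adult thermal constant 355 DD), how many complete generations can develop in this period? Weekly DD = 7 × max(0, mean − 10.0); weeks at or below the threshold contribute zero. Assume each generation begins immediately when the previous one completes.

3 generations

Weekly DD (7 × max(0, T̄ − 10.0)): 0.0, 74.2, 99.4, 0.0, 97.3, 123.2, 49.7, 108.5, 56.7, 117.6, 0.0, 102.9, 23.1, 0.0, 8.4, 56.7, 86.1, 82.6.
Season total = 1086.4 DD.
Complete generations = ⌊1086.4 / 355⌋ = 3.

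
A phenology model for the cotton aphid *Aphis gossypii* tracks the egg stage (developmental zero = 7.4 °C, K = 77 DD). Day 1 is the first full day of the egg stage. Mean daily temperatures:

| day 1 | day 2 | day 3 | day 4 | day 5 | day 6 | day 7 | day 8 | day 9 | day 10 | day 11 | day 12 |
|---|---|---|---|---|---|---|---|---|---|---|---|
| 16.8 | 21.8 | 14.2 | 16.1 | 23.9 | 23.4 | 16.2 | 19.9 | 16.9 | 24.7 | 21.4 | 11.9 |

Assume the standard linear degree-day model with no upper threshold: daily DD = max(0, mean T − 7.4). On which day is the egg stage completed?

day 7

Daily DD above 7.4 °C: 9.4, 14.4, 6.8, 8.7, 16.5, 16.0, 8.8, 12.5, 9.5, 17.3, 14.0, 4.5.
Cumulative: 9.4, 23.8, 30.6, 39.3, 55.8, 71.8, 80.6, 93.1, 102.6, 119.9, 133.9, 138.4.
The total first reaches 77 DD on day 7.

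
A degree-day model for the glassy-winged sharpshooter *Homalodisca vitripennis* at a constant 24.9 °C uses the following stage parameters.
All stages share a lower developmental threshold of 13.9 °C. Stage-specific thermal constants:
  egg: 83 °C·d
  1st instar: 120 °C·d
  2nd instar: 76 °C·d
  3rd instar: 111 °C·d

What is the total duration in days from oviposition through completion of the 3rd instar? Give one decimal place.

Daily accumulation at 24.9 °C = 24.9 − 13.9 = 11.0 DD/day.
Total K = 83 + 120 + 76 + 111 = 390 DD.
Total duration = 390 / 11.0 = 35.455 ≈ 35.5 days.

35.5 days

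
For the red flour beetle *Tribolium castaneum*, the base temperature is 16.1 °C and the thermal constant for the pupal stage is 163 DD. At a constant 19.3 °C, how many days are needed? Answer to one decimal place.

Daily accumulation = 19.3 − 16.1 = 3.2 DD/day.
Duration = 163 / 3.2 = 50.938 ≈ 50.9 days.

50.9 days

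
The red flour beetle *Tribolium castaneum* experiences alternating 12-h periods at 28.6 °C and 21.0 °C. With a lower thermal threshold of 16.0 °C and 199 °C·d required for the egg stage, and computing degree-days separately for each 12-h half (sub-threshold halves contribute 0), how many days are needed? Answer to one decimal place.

22.6 days

Day half: max(0, 28.6 − 16.0) × 0.5 = 12.6 × 0.5 = 6.30 DD.
Night half: max(0, 21.0 − 16.0) × 0.5 = 5.0 × 0.5 = 2.50 DD.
Per 24 h: 8.80 DD/day.
Duration = 199 / 8.80 = 22.614 ≈ 22.6 days.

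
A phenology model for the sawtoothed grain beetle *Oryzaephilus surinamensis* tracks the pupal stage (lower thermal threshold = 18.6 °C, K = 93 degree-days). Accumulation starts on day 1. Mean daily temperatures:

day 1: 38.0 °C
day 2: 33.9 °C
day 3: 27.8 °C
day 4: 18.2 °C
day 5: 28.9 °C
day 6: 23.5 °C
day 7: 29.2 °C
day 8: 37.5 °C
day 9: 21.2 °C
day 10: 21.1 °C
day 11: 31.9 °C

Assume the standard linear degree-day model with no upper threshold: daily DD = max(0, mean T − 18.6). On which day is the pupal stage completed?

Daily DD above 18.6 °C: 19.4, 15.3, 9.2, 0.0, 10.3, 4.9, 10.6, 18.9, 2.6, 2.5, 13.3.
Cumulative: 19.4, 34.7, 43.9, 43.9, 54.2, 59.1, 69.7, 88.6, 91.2, 93.7, 107.0.
The total first reaches 93 DD on day 10.

day 10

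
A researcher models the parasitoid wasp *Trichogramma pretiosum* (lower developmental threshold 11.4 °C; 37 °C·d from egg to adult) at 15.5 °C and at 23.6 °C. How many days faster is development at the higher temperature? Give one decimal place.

At 15.5 °C: 37 / (15.5 − 11.4) = 37 / 4.1 = 9.024 d.
At 23.6 °C: 37 / (23.6 − 11.4) = 37 / 12.2 = 3.033 d.
Difference = |9.024 − 3.033| = 5.992 ≈ 6.0 days.

6.0 days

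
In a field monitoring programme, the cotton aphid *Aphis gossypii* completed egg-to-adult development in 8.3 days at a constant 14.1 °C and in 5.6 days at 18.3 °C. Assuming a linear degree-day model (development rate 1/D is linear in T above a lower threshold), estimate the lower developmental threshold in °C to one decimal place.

5.4 °C

Equal thermal constants: D₁(T₁ − T_b) = D₂(T₂ − T_b).
8.3·(14.1 − T_b) = 5.6·(18.3 − T_b)
T_b = (8.3·14.1 − 5.6·18.3) / (8.3 − 5.6) = 14.55 / 2.7 = 5.389 °C ≈ 5.4 °C.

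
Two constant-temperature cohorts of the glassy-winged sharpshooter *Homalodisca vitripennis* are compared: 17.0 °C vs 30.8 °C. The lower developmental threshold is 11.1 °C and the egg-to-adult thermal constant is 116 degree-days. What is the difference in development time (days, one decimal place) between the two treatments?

13.8 days

At 17.0 °C: 116 / (17.0 − 11.1) = 116 / 5.9 = 19.661 d.
At 30.8 °C: 116 / (30.8 − 11.1) = 116 / 19.7 = 5.888 d.
Difference = |19.661 − 5.888| = 13.773 ≈ 13.8 days.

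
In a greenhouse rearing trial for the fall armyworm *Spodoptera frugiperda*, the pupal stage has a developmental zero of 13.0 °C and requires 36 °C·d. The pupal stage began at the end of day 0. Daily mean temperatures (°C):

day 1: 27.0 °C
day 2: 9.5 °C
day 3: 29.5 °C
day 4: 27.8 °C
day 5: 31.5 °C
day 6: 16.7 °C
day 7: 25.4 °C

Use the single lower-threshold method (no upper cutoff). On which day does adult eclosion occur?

day 4

Daily DD above 13.0 °C: 14.0, 0.0, 16.5, 14.8, 18.5, 3.7, 12.4.
Cumulative: 14.0, 14.0, 30.5, 45.3, 63.8, 67.5, 79.9.
The total first reaches 36 DD on day 4.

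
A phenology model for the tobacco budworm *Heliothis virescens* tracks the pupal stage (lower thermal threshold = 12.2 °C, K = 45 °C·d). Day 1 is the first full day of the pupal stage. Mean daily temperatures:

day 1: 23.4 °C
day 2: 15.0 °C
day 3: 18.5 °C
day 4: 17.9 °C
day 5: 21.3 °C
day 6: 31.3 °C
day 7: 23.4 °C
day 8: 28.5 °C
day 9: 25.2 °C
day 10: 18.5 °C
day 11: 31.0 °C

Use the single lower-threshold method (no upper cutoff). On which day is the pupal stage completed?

day 6

Daily DD above 12.2 °C: 11.2, 2.8, 6.3, 5.7, 9.1, 19.1, 11.2, 16.3, 13.0, 6.3, 18.8.
Cumulative: 11.2, 14.0, 20.3, 26.0, 35.1, 54.2, 65.4, 81.7, 94.7, 101.0, 119.8.
The total first reaches 45 DD on day 6.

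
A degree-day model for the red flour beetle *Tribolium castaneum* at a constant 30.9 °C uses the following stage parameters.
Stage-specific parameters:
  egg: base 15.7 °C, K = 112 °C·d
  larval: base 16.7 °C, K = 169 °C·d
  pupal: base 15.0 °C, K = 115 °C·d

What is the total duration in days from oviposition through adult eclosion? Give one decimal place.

26.5 days

egg: 112 / (30.9 − 15.7) = 112 / 15.2 = 7.368 d.
larval: 169 / (30.9 − 16.7) = 169 / 14.2 = 11.901 d.
pupal: 115 / (30.9 − 15.0) = 115 / 15.9 = 7.233 d.
Sum = 26.503 ≈ 26.5 days.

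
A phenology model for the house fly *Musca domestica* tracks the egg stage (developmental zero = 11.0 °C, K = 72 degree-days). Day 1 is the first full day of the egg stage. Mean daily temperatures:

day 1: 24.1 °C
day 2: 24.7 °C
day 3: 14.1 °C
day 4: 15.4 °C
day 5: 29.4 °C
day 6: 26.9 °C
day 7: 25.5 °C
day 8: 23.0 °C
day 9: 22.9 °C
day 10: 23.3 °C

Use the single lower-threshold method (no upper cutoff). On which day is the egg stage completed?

Daily DD above 11.0 °C: 13.1, 13.7, 3.1, 4.4, 18.4, 15.9, 14.5, 12.0, 11.9, 12.3.
Cumulative: 13.1, 26.8, 29.9, 34.3, 52.7, 68.6, 83.1, 95.1, 107.0, 119.3.
The total first reaches 72 DD on day 7.

day 7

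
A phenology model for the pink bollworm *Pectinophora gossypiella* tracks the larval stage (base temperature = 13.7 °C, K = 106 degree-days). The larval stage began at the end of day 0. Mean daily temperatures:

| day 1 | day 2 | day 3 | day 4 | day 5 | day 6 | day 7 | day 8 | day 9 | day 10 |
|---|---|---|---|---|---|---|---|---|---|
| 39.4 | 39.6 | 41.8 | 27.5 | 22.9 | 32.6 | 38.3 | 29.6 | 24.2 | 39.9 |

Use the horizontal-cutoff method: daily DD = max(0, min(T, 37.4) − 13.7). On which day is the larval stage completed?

Daily DD above 13.7 °C (capped at 23.7): 23.7, 23.7, 23.7, 13.8, 9.2, 18.9, 23.7, 15.9, 10.5, 23.7.
Cumulative: 23.7, 47.4, 71.1, 84.9, 94.1, 113.0, 136.7, 152.6, 163.1, 186.8.
The total first reaches 106 DD on day 6.

day 6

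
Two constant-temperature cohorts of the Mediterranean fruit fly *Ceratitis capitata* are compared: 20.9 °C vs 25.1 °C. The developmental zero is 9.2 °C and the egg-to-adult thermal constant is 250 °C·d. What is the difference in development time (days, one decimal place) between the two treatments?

At 20.9 °C: 250 / (20.9 − 9.2) = 250 / 11.7 = 21.368 d.
At 25.1 °C: 250 / (25.1 − 9.2) = 250 / 15.9 = 15.723 d.
Difference = |21.368 − 15.723| = 5.644 ≈ 5.6 days.

5.6 days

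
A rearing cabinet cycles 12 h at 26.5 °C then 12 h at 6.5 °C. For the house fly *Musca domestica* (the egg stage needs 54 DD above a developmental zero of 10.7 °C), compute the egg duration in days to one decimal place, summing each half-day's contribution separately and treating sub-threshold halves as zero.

Day half: max(0, 26.5 − 10.7) × 0.5 = 15.8 × 0.5 = 7.90 DD.
Night half: max(0, 6.5 − 10.7) × 0.5 = 0.0 × 0.5 = 0.00 DD.
Per 24 h: 7.90 DD/day.
Duration = 54 / 7.90 = 6.835 ≈ 6.8 days.

6.8 days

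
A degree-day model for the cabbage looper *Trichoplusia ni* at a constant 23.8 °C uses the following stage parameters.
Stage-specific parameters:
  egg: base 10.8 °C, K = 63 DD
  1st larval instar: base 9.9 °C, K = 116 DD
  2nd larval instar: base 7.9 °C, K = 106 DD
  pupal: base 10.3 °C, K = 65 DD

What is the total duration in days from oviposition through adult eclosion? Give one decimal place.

egg: 63 / (23.8 − 10.8) = 63 / 13.0 = 4.846 d.
1st larval instar: 116 / (23.8 − 9.9) = 116 / 13.9 = 8.345 d.
2nd larval instar: 106 / (23.8 − 7.9) = 106 / 15.9 = 6.667 d.
pupal: 65 / (23.8 − 10.3) = 65 / 13.5 = 4.815 d.
Sum = 24.673 ≈ 24.7 days.

24.7 days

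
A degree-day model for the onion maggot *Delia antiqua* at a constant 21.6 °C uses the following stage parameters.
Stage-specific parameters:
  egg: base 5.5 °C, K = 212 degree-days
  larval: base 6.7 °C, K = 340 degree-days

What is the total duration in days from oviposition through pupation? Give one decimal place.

36.0 days

egg: 212 / (21.6 − 5.5) = 212 / 16.1 = 13.168 d.
larval: 340 / (21.6 − 6.7) = 340 / 14.9 = 22.819 d.
Sum = 35.986 ≈ 36.0 days.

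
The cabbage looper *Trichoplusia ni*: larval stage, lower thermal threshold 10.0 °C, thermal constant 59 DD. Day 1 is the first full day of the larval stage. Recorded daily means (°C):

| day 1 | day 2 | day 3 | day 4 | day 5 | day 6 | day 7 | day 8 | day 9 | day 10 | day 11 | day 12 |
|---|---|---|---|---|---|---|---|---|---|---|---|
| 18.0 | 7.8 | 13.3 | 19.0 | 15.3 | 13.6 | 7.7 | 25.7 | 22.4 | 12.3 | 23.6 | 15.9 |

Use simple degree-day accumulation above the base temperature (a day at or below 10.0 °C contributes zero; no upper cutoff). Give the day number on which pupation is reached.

day 10

Daily DD above 10.0 °C: 8.0, 0.0, 3.3, 9.0, 5.3, 3.6, 0.0, 15.7, 12.4, 2.3, 13.6, 5.9.
Cumulative: 8.0, 8.0, 11.3, 20.3, 25.6, 29.2, 29.2, 44.9, 57.3, 59.6, 73.2, 79.1.
The total first reaches 59 DD on day 10.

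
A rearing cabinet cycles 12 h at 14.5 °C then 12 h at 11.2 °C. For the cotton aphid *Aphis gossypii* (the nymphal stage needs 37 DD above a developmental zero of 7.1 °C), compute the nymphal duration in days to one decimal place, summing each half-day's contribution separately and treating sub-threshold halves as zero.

6.4 days

Day half: max(0, 14.5 − 7.1) × 0.5 = 7.4 × 0.5 = 3.70 DD.
Night half: max(0, 11.2 − 7.1) × 0.5 = 4.1 × 0.5 = 2.05 DD.
Per 24 h: 5.75 DD/day.
Duration = 37 / 5.75 = 6.435 ≈ 6.4 days.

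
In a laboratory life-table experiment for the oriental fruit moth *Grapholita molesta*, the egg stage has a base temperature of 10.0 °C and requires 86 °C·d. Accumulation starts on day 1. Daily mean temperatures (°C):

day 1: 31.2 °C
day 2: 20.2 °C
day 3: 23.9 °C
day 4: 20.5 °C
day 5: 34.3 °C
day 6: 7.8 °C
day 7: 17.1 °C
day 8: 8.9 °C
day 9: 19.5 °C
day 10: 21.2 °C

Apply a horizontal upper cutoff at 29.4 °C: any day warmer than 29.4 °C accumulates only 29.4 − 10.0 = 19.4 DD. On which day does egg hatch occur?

day 9

Daily DD above 10.0 °C (capped at 19.4): 19.4, 10.2, 13.9, 10.5, 19.4, 0.0, 7.1, 0.0, 9.5, 11.2.
Cumulative: 19.4, 29.6, 43.5, 54.0, 73.4, 73.4, 80.5, 80.5, 90.0, 101.2.
The total first reaches 86 DD on day 9.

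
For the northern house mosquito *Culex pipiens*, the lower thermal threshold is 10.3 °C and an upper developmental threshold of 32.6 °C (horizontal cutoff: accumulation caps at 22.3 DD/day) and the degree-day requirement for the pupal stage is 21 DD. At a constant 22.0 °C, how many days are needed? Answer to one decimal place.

Daily accumulation = 22.0 − 10.3 = 11.7 DD/day.
Duration = 21 / 11.7 = 1.795 ≈ 1.8 days.

1.8 days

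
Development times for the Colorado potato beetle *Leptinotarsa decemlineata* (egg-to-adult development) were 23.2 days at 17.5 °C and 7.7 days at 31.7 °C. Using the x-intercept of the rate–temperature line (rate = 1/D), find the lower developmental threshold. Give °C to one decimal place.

Linear rate model ⇒ the product D·(T − T_b) is constant across temperatures.
23.2·(17.5 − T_b) = 7.7·(31.7 − T_b)
T_b = (23.2·17.5 − 7.7·31.7) / (23.2 − 7.7) = 161.91 / 15.5 = 10.446 °C ≈ 10.4 °C.

10.4 °C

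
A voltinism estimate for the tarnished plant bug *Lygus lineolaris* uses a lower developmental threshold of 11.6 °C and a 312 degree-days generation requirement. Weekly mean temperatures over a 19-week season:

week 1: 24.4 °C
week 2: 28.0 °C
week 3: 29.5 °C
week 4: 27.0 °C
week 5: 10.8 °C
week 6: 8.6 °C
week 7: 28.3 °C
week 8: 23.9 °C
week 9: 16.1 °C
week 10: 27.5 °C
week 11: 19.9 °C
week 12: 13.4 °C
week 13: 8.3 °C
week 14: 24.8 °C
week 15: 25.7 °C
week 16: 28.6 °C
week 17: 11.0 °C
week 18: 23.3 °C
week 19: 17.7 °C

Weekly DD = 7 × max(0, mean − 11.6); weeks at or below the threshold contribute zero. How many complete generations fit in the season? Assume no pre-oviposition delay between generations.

Weekly DD (7 × max(0, T̄ − 11.6)): 89.6, 114.8, 125.3, 107.8, 0.0, 0.0, 116.9, 86.1, 31.5, 111.3, 58.1, 12.6, 0.0, 92.4, 98.7, 119.0, 0.0, 81.9, 42.7.
Season total = 1288.7 DD.
Complete generations = ⌊1288.7 / 312⌋ = 4.

4 generations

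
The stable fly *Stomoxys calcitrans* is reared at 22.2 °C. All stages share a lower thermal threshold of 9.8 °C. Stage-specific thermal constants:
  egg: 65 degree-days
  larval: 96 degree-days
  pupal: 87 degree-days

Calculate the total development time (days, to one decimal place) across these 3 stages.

20.0 days

Daily accumulation at 22.2 °C = 22.2 − 9.8 = 12.4 DD/day.
Total K = 65 + 96 + 87 = 248 DD.
Total duration = 248 / 12.4 = 20.000 ≈ 20.0 days.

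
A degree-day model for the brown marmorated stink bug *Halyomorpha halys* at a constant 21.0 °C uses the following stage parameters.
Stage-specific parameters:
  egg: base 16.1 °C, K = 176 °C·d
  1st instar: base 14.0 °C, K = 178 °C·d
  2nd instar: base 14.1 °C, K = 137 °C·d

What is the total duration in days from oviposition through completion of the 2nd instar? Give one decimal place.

egg: 176 / (21.0 − 16.1) = 176 / 4.9 = 35.918 d.
1st instar: 178 / (21.0 − 14.0) = 178 / 7.0 = 25.429 d.
2nd instar: 137 / (21.0 − 14.1) = 137 / 6.9 = 19.855 d.
Sum = 81.202 ≈ 81.2 days.

81.2 days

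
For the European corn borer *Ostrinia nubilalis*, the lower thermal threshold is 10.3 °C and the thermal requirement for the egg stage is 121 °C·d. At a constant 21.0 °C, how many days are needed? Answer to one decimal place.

11.3 days

Daily accumulation = 21.0 − 10.3 = 10.7 DD/day.
Duration = 121 / 10.7 = 11.308 ≈ 11.3 days.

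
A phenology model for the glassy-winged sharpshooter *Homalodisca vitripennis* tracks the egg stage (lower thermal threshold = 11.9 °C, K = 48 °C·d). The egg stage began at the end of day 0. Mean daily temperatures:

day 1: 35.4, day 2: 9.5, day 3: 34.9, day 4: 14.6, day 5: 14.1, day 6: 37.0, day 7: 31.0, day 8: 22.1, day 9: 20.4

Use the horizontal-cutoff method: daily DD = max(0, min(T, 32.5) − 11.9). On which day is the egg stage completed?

Daily DD above 11.9 °C (capped at 20.6): 20.6, 0.0, 20.6, 2.7, 2.2, 20.6, 19.1, 10.2, 8.5.
Cumulative: 20.6, 20.6, 41.2, 43.9, 46.1, 66.7, 85.8, 96.0, 104.5.
The total first reaches 48 DD on day 6.

day 6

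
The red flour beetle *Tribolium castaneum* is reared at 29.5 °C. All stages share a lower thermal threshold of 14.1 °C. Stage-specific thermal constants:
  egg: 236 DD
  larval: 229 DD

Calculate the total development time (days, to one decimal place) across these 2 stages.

Daily accumulation at 29.5 °C = 29.5 − 14.1 = 15.4 DD/day.
Total K = 236 + 229 = 465 DD.
Total duration = 465 / 15.4 = 30.195 ≈ 30.2 days.

30.2 days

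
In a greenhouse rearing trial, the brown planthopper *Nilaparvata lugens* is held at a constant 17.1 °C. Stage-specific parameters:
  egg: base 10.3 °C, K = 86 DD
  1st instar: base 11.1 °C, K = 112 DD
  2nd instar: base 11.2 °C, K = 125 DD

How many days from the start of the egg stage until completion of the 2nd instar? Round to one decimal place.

52.5 days

egg: 86 / (17.1 − 10.3) = 86 / 6.8 = 12.647 d.
1st instar: 112 / (17.1 − 11.1) = 112 / 6.0 = 18.667 d.
2nd instar: 125 / (17.1 − 11.2) = 125 / 5.9 = 21.186 d.
Sum = 52.500 ≈ 52.5 days.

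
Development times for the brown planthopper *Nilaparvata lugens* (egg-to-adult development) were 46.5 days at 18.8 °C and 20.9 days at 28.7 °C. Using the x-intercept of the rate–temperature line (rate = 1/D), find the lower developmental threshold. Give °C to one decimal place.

10.7 °C

Equal thermal constants: D₁(T₁ − T_b) = D₂(T₂ − T_b).
46.5·(18.8 − T_b) = 20.9·(28.7 − T_b)
T_b = (46.5·18.8 − 20.9·28.7) / (46.5 − 20.9) = 274.37 / 25.6 = 10.718 °C ≈ 10.7 °C.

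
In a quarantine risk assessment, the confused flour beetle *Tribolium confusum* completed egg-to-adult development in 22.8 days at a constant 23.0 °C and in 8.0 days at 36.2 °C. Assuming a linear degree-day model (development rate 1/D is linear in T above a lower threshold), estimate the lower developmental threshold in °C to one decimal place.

15.9 °C

Under the model K = D·(T − T_b), so D₁·(T₁ − T_b) = D₂·(T₂ − T_b).
22.8·(23.0 − T_b) = 8.0·(36.2 − T_b)
T_b = (22.8·23.0 − 8.0·36.2) / (22.8 − 8.0) = 234.80 / 14.8 = 15.865 °C ≈ 15.9 °C.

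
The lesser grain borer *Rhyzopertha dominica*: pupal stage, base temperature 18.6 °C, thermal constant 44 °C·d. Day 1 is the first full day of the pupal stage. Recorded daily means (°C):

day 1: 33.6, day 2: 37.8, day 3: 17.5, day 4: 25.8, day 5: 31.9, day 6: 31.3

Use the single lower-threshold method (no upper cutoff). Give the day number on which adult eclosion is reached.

day 5

Daily DD above 18.6 °C: 15.0, 19.2, 0.0, 7.2, 13.3, 12.7.
Cumulative: 15.0, 34.2, 34.2, 41.4, 54.7, 67.4.
The total first reaches 44 DD on day 5.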